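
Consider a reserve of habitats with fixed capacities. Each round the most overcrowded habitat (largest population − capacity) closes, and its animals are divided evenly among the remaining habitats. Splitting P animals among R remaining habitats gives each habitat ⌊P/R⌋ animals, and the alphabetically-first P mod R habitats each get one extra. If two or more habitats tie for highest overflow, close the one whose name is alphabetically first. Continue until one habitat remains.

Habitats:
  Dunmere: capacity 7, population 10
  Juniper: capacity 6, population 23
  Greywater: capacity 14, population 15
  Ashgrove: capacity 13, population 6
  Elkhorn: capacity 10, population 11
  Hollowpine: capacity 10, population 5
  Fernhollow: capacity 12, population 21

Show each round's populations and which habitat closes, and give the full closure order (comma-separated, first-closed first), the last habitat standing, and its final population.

Round 1: Ashgrove=6 Dunmere=10 Elkhorn=11 Fernhollow=21 Greywater=15 Hollowpine=5 Juniper=23 → close Juniper (overflow 17)
  23÷6 = 3 each, +1 to first 5
Round 2: Ashgrove=10 Dunmere=14 Elkhorn=15 Fernhollow=25 Greywater=19 Hollowpine=8 → close Fernhollow (overflow 13)
  25÷5 = 5 each, +1 to first 0
Round 3: Ashgrove=15 Dunmere=19 Elkhorn=20 Greywater=24 Hollowpine=13 → close Dunmere (overflow 12)
  19÷4 = 4 each, +1 to first 3
Round 4: Ashgrove=20 Elkhorn=25 Greywater=29 Hollowpine=17 → close Elkhorn (overflow 15)
  25÷3 = 8 each, +1 to first 1
Round 5: Ashgrove=29 Greywater=37 Hollowpine=25 → close Greywater (overflow 23)
  37÷2 = 18 each, +1 to first 1
Round 6: Ashgrove=48 Hollowpine=43 → close Ashgrove (overflow 35)
  48÷1 = 48 each, +1 to first 0

Closure order: Juniper, Fernhollow, Dunmere, Elkhorn, Greywater, Ashgrove
Last habitat: Hollowpine with 91 animals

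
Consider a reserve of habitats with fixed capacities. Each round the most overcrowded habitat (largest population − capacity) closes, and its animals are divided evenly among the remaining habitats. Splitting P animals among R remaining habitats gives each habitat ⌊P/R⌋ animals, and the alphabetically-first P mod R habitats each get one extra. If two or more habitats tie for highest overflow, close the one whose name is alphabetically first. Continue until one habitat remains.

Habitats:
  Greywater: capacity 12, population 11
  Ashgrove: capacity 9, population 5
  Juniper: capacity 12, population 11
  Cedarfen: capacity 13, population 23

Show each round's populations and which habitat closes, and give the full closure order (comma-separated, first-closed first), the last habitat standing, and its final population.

Closure order: Cedarfen, Greywater, Juniper
Last habitat: Ashgrove with 50 animals

Round 1: Ashgrove=5 Cedarfen=23 Greywater=11 Juniper=11 → close Cedarfen (overflow 10)
  23÷3 = 7 each, +1 to first 2
Round 2: Ashgrove=13 Greywater=19 Juniper=18 → close Greywater (overflow 7)
  19÷2 = 9 each, +1 to first 1
Round 3: Ashgrove=23 Juniper=27 → close Juniper (overflow 15)
  27÷1 = 27 each, +1 to first 0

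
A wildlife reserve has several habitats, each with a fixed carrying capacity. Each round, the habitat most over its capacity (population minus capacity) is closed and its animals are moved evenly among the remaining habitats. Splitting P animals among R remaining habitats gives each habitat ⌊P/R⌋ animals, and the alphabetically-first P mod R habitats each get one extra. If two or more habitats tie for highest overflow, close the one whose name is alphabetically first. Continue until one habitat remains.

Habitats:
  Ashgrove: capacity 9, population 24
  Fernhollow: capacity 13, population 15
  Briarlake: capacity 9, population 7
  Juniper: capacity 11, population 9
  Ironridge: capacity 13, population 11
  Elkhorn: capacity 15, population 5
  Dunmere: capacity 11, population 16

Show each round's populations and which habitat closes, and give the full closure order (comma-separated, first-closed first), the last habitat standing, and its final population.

Closure order: Ashgrove, Dunmere, Fernhollow, Briarlake, Ironridge, Juniper
Last habitat: Elkhorn with 87 animals

Round 1: Ashgrove=24 Briarlake=7 Dunmere=16 Elkhorn=5 Fernhollow=15 Ironridge=11 Juniper=9 → close Ashgrove (overflow 15)
  24÷6 = 4 each, +1 to first 0
Round 2: Briarlake=11 Dunmere=20 Elkhorn=9 Fernhollow=19 Ironridge=15 Juniper=13 → close Dunmere (overflow 9)
  20÷5 = 4 each, +1 to first 0
Round 3: Briarlake=15 Elkhorn=13 Fernhollow=23 Ironridge=19 Juniper=17 → close Fernhollow (overflow 10)
  23÷4 = 5 each, +1 to first 3
Round 4: Briarlake=21 Elkhorn=19 Ironridge=25 Juniper=22 → close Briarlake (overflow 12)
  21÷3 = 7 each, +1 to first 0
Round 5: Elkhorn=26 Ironridge=32 Juniper=29 → close Ironridge (overflow 19)
  32÷2 = 16 each, +1 to first 0
Round 6: Elkhorn=42 Juniper=45 → close Juniper (overflow 34)
  45÷1 = 45 each, +1 to first 0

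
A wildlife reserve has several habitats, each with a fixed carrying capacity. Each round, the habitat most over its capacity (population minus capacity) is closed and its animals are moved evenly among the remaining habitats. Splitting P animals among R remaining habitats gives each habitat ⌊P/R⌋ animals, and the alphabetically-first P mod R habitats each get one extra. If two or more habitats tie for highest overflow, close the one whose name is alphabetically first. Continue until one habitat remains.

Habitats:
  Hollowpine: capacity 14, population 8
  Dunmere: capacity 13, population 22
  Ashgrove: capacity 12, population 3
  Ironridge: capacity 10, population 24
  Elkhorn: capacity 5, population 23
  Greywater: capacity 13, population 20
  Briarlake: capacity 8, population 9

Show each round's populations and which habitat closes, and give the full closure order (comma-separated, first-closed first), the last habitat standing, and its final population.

Closure order: Elkhorn, Ironridge, Dunmere, Greywater, Briarlake, Ashgrove
Last habitat: Hollowpine with 109 animals

Round 1: Ashgrove=3 Briarlake=9 Dunmere=22 Elkhorn=23 Greywater=20 Hollowpine=8 Ironridge=24 → close Elkhorn (overflow 18)
  23÷6 = 3 each, +1 to first 5
Round 2: Ashgrove=7 Briarlake=13 Dunmere=26 Greywater=24 Hollowpine=12 Ironridge=27 → close Ironridge (overflow 17)
  27÷5 = 5 each, +1 to first 2
Round 3: Ashgrove=13 Briarlake=19 Dunmere=31 Greywater=29 Hollowpine=17 → close Dunmere (overflow 18)
  31÷4 = 7 each, +1 to first 3
Round 4: Ashgrove=21 Briarlake=27 Greywater=37 Hollowpine=24 → close Greywater (overflow 24)
  37÷3 = 12 each, +1 to first 1
Round 5: Ashgrove=34 Briarlake=39 Hollowpine=36 → close Briarlake (overflow 31)
  39÷2 = 19 each, +1 to first 1
Round 6: Ashgrove=54 Hollowpine=55 → close Ashgrove (overflow 42)
  54÷1 = 54 each, +1 to first 0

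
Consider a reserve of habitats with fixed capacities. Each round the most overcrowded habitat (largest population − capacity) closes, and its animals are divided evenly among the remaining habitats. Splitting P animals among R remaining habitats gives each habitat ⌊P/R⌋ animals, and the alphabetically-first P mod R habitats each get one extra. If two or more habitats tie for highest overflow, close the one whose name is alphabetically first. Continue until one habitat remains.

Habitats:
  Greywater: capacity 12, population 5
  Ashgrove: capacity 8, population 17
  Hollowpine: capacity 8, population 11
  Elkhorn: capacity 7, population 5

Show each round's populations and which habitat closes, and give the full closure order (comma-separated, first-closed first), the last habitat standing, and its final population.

Round 1: Ashgrove=17 Elkhorn=5 Greywater=5 Hollowpine=11 → close Ashgrove (overflow 9)
  17÷3 = 5 each, +1 to first 2
Round 2: Elkhorn=11 Greywater=11 Hollowpine=16 → close Hollowpine (overflow 8)
  16÷2 = 8 each, +1 to first 0
Round 3: Elkhorn=19 Greywater=19 → close Elkhorn (overflow 12)
  19÷1 = 19 each, +1 to first 0

Closure order: Ashgrove, Hollowpine, Elkhorn
Last habitat: Greywater with 38 animals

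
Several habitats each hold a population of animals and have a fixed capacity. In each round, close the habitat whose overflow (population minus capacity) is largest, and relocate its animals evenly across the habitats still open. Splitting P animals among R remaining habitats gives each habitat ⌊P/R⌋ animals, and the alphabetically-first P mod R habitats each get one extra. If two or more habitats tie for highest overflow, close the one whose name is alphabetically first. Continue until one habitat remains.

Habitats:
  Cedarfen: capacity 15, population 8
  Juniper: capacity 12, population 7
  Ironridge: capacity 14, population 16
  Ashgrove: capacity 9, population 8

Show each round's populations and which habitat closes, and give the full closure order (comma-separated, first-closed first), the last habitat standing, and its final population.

Closure order: Ironridge, Ashgrove, Juniper
Last habitat: Cedarfen with 39 animals

Round 1: Ashgrove=8 Cedarfen=8 Ironridge=16 Juniper=7 → close Ironridge (overflow 2)
  16÷3 = 5 each, +1 to first 1
Round 2: Ashgrove=14 Cedarfen=13 Juniper=12 → close Ashgrove (overflow 5)
  14÷2 = 7 each, +1 to first 0
Round 3: Cedarfen=20 Juniper=19 → close Juniper (overflow 7)
  19÷1 = 19 each, +1 to first 0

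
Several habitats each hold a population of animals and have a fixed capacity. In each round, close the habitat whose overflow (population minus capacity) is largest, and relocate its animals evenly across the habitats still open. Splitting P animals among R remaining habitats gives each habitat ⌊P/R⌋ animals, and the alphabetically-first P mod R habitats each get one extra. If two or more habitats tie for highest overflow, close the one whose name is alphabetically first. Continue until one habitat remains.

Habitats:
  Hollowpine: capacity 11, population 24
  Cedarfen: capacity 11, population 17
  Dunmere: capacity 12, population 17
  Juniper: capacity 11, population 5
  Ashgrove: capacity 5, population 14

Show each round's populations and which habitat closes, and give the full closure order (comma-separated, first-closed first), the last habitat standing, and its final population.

Round 1: Ashgrove=14 Cedarfen=17 Dunmere=17 Hollowpine=24 Juniper=5 → close Hollowpine (overflow 13)
  24÷4 = 6 each, +1 to first 0
Round 2: Ashgrove=20 Cedarfen=23 Dunmere=23 Juniper=11 → close Ashgrove (overflow 15)
  20÷3 = 6 each, +1 to first 2
Round 3: Cedarfen=30 Dunmere=30 Juniper=17 → close Cedarfen (overflow 19)
  30÷2 = 15 each, +1 to first 0
Round 4: Dunmere=45 Juniper=32 → close Dunmere (overflow 33)
  45÷1 = 45 each, +1 to first 0

Closure order: Hollowpine, Ashgrove, Cedarfen, Dunmere
Last habitat: Juniper with 77 animals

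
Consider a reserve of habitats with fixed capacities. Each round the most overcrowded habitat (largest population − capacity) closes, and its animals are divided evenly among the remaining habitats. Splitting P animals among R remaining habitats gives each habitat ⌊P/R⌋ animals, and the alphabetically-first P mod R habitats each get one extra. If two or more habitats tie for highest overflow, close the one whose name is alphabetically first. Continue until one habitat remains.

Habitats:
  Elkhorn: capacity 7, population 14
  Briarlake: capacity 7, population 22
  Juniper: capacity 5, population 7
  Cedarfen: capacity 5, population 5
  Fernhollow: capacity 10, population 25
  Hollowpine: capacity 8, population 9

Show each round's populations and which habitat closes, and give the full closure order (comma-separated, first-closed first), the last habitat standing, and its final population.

Round 1: Briarlake=22 Cedarfen=5 Elkhorn=14 Fernhollow=25 Hollowpine=9 Juniper=7 → close Briarlake (overflow 15)
  22÷5 = 4 each, +1 to first 2
Round 2: Cedarfen=10 Elkhorn=19 Fernhollow=29 Hollowpine=13 Juniper=11 → close Fernhollow (overflow 19)
  29÷4 = 7 each, +1 to first 1
Round 3: Cedarfen=18 Elkhorn=26 Hollowpine=20 Juniper=18 → close Elkhorn (overflow 19)
  26÷3 = 8 each, +1 to first 2
Round 4: Cedarfen=27 Hollowpine=29 Juniper=26 → close Cedarfen (overflow 22)
  27÷2 = 13 each, +1 to first 1
Round 5: Hollowpine=43 Juniper=39 → close Hollowpine (overflow 35)
  43÷1 = 43 each, +1 to first 0

Closure order: Briarlake, Fernhollow, Elkhorn, Cedarfen, Hollowpine
Last habitat: Juniper with 82 animals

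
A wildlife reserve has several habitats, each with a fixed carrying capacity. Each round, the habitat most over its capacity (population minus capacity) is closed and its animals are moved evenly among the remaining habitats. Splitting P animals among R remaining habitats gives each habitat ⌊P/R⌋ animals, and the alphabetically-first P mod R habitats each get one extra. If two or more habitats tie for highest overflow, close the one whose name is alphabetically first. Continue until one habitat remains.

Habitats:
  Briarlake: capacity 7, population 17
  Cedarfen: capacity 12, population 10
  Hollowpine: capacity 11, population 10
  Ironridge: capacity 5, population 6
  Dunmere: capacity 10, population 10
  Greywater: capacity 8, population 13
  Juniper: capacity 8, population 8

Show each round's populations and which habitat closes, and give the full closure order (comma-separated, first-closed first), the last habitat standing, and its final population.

Round 1: Briarlake=17 Cedarfen=10 Dunmere=10 Greywater=13 Hollowpine=10 Ironridge=6 Juniper=8 → close Briarlake (overflow 10)
  17÷6 = 2 each, +1 to first 5
Round 2: Cedarfen=13 Dunmere=13 Greywater=16 Hollowpine=13 Ironridge=9 Juniper=10 → close Greywater (overflow 8)
  16÷5 = 3 each, +1 to first 1
Round 3: Cedarfen=17 Dunmere=16 Hollowpine=16 Ironridge=12 Juniper=13 → close Ironridge (overflow 7)
  12÷4 = 3 each, +1 to first 0
Round 4: Cedarfen=20 Dunmere=19 Hollowpine=19 Juniper=16 → close Dunmere (overflow 9)
  19÷3 = 6 each, +1 to first 1
Round 5: Cedarfen=27 Hollowpine=25 Juniper=22 → close Cedarfen (overflow 15)
  27÷2 = 13 each, +1 to first 1
Round 6: Hollowpine=39 Juniper=35 → close Hollowpine (overflow 28)
  39÷1 = 39 each, +1 to first 0

Closure order: Briarlake, Greywater, Ironridge, Dunmere, Cedarfen, Hollowpine
Last habitat: Juniper with 74 animals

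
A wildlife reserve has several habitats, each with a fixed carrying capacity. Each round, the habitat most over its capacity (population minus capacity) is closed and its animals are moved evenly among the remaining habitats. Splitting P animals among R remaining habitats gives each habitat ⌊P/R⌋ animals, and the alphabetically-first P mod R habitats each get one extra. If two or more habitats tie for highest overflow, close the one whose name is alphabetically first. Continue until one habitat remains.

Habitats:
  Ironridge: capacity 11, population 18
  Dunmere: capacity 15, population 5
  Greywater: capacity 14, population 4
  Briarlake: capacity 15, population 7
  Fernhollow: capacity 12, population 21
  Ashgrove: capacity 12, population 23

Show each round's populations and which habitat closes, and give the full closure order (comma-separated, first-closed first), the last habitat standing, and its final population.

Closure order: Ashgrove, Fernhollow, Ironridge, Briarlake, Dunmere
Last habitat: Greywater with 78 animals

Round 1: Ashgrove=23 Briarlake=7 Dunmere=5 Fernhollow=21 Greywater=4 Ironridge=18 → close Ashgrove (overflow 11)
  23÷5 = 4 each, +1 to first 3
Round 2: Briarlake=12 Dunmere=10 Fernhollow=26 Greywater=8 Ironridge=22 → close Fernhollow (overflow 14)
  26÷4 = 6 each, +1 to first 2
Round 3: Briarlake=19 Dunmere=17 Greywater=14 Ironridge=28 → close Ironridge (overflow 17)
  28÷3 = 9 each, +1 to first 1
Round 4: Briarlake=29 Dunmere=26 Greywater=23 → close Briarlake (overflow 14)
  29÷2 = 14 each, +1 to first 1
Round 5: Dunmere=41 Greywater=37 → close Dunmere (overflow 26)
  41÷1 = 41 each, +1 to first 0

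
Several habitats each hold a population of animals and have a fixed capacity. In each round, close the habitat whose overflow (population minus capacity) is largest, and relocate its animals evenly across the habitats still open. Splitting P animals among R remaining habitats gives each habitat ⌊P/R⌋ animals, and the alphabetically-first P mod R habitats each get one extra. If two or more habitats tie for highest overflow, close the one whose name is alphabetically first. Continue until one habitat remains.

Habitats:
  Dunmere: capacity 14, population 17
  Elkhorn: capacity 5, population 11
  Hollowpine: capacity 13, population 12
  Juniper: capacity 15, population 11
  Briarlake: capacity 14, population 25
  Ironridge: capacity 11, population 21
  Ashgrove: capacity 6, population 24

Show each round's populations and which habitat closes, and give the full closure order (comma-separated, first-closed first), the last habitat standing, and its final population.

Round 1: Ashgrove=24 Briarlake=25 Dunmere=17 Elkhorn=11 Hollowpine=12 Ironridge=21 Juniper=11 → close Ashgrove (overflow 18)
  24÷6 = 4 each, +1 to first 0
Round 2: Briarlake=29 Dunmere=21 Elkhorn=15 Hollowpine=16 Ironridge=25 Juniper=15 → close Briarlake (overflow 15)
  29÷5 = 5 each, +1 to first 4
Round 3: Dunmere=27 Elkhorn=21 Hollowpine=22 Ironridge=31 Juniper=20 → close Ironridge (overflow 20)
  31÷4 = 7 each, +1 to first 3
Round 4: Dunmere=35 Elkhorn=29 Hollowpine=30 Juniper=27 → close Elkhorn (overflow 24)
  29÷3 = 9 each, +1 to first 2
Round 5: Dunmere=45 Hollowpine=40 Juniper=36 → close Dunmere (overflow 31)
  45÷2 = 22 each, +1 to first 1
Round 6: Hollowpine=63 Juniper=58 → close Hollowpine (overflow 50)
  63÷1 = 63 each, +1 to first 0

Closure order: Ashgrove, Briarlake, Ironridge, Elkhorn, Dunmere, Hollowpine
Last habitat: Juniper with 121 animals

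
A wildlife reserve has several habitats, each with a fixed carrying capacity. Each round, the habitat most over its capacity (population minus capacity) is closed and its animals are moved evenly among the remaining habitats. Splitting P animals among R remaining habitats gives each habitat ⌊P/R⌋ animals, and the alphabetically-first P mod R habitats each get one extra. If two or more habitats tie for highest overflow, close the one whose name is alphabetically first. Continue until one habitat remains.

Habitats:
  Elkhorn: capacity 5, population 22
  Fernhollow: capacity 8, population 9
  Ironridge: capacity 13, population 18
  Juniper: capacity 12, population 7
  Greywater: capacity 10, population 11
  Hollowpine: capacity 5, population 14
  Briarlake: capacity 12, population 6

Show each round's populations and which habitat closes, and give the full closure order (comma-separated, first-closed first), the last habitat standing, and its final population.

Closure order: Elkhorn, Hollowpine, Ironridge, Fernhollow, Greywater, Briarlake
Last habitat: Juniper with 87 animals

Round 1: Briarlake=6 Elkhorn=22 Fernhollow=9 Greywater=11 Hollowpine=14 Ironridge=18 Juniper=7 → close Elkhorn (overflow 17)
  22÷6 = 3 each, +1 to first 4
Round 2: Briarlake=10 Fernhollow=13 Greywater=15 Hollowpine=18 Ironridge=21 Juniper=10 → close Hollowpine (overflow 13)
  18÷5 = 3 each, +1 to first 3
Round 3: Briarlake=14 Fernhollow=17 Greywater=19 Ironridge=24 Juniper=13 → close Ironridge (overflow 11)
  24÷4 = 6 each, +1 to first 0
Round 4: Briarlake=20 Fernhollow=23 Greywater=25 Juniper=19 → close Fernhollow (overflow 15)
  23÷3 = 7 each, +1 to first 2
Round 5: Briarlake=28 Greywater=33 Juniper=26 → close Greywater (overflow 23)
  33÷2 = 16 each, +1 to first 1
Round 6: Briarlake=45 Juniper=42 → close Briarlake (overflow 33)
  45÷1 = 45 each, +1 to first 0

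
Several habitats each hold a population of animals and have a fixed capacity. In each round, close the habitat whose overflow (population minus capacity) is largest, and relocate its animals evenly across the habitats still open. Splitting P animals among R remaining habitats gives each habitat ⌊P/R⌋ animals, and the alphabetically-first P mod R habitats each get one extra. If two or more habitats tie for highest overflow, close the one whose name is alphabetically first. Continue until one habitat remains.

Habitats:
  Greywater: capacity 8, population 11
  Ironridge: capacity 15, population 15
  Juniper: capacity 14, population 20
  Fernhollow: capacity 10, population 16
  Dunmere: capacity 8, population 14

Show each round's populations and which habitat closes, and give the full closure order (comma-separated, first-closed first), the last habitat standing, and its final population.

Round 1: Dunmere=14 Fernhollow=16 Greywater=11 Ironridge=15 Juniper=20 → close Dunmere (overflow 6)
  14÷4 = 3 each, +1 to first 2
Round 2: Fernhollow=20 Greywater=15 Ironridge=18 Juniper=23 → close Fernhollow (overflow 10)
  20÷3 = 6 each, +1 to first 2
Round 3: Greywater=22 Ironridge=25 Juniper=29 → close Juniper (overflow 15)
  29÷2 = 14 each, +1 to first 1
Round 4: Greywater=37 Ironridge=39 → close Greywater (overflow 29)
  37÷1 = 37 each, +1 to first 0

Closure order: Dunmere, Fernhollow, Juniper, Greywater
Last habitat: Ironridge with 76 animals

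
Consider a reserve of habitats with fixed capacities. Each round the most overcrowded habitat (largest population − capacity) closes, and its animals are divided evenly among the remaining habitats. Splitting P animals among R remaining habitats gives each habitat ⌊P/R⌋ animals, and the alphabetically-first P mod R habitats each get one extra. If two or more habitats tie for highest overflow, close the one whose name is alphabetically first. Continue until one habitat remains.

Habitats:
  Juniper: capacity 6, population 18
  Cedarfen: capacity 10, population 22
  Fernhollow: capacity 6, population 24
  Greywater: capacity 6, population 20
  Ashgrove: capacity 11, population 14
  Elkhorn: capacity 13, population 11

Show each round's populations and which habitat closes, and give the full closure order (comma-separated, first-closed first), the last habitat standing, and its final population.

Round 1: Ashgrove=14 Cedarfen=22 Elkhorn=11 Fernhollow=24 Greywater=20 Juniper=18 → close Fernhollow (overflow 18)
  24÷5 = 4 each, +1 to first 4
Round 2: Ashgrove=19 Cedarfen=27 Elkhorn=16 Greywater=25 Juniper=22 → close Greywater (overflow 19)
  25÷4 = 6 each, +1 to first 1
Round 3: Ashgrove=26 Cedarfen=33 Elkhorn=22 Juniper=28 → close Cedarfen (overflow 23)
  33÷3 = 11 each, +1 to first 0
Round 4: Ashgrove=37 Elkhorn=33 Juniper=39 → close Juniper (overflow 33)
  39÷2 = 19 each, +1 to first 1
Round 5: Ashgrove=57 Elkhorn=52 → close Ashgrove (overflow 46)
  57÷1 = 57 each, +1 to first 0

Closure order: Fernhollow, Greywater, Cedarfen, Juniper, Ashgrove
Last habitat: Elkhorn with 109 animals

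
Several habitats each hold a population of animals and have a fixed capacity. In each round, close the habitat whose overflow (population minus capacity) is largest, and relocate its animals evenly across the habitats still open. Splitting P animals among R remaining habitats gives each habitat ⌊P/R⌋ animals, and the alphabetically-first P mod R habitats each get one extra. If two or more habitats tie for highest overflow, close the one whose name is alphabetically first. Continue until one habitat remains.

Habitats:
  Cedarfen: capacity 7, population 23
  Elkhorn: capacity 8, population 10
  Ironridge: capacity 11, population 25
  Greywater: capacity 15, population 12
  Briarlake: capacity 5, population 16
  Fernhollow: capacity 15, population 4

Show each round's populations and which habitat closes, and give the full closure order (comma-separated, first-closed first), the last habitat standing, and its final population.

Closure order: Cedarfen, Ironridge, Briarlake, Elkhorn, Greywater
Last habitat: Fernhollow with 90 animals

Round 1: Briarlake=16 Cedarfen=23 Elkhorn=10 Fernhollow=4 Greywater=12 Ironridge=25 → close Cedarfen (overflow 16)
  23÷5 = 4 each, +1 to first 3
Round 2: Briarlake=21 Elkhorn=15 Fernhollow=9 Greywater=16 Ironridge=29 → close Ironridge (overflow 18)
  29÷4 = 7 each, +1 to first 1
Round 3: Briarlake=29 Elkhorn=22 Fernhollow=16 Greywater=23 → close Briarlake (overflow 24)
  29÷3 = 9 each, +1 to first 2
Round 4: Elkhorn=32 Fernhollow=26 Greywater=32 → close Elkhorn (overflow 24)
  32÷2 = 16 each, +1 to first 0
Round 5: Fernhollow=42 Greywater=48 → close Greywater (overflow 33)
  48÷1 = 48 each, +1 to first 0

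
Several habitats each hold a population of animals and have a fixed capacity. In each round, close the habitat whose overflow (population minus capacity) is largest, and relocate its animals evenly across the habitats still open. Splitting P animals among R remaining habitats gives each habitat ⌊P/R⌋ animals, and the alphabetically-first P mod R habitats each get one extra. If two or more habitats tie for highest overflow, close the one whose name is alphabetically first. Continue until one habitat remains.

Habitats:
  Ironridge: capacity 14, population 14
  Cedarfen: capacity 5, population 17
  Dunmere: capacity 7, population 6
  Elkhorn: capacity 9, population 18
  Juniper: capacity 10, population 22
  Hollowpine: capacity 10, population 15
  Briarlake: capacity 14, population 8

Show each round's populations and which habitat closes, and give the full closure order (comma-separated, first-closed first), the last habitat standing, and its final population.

Round 1: Briarlake=8 Cedarfen=17 Dunmere=6 Elkhorn=18 Hollowpine=15 Ironridge=14 Juniper=22 → close Cedarfen (overflow 12)
  17÷6 = 2 each, +1 to first 5
Round 2: Briarlake=11 Dunmere=9 Elkhorn=21 Hollowpine=18 Ironridge=17 Juniper=24 → close Juniper (overflow 14)
  24÷5 = 4 each, +1 to first 4
Round 3: Briarlake=16 Dunmere=14 Elkhorn=26 Hollowpine=23 Ironridge=21 → close Elkhorn (overflow 17)
  26÷4 = 6 each, +1 to first 2
Round 4: Briarlake=23 Dunmere=21 Hollowpine=29 Ironridge=27 → close Hollowpine (overflow 19)
  29÷3 = 9 each, +1 to first 2
Round 5: Briarlake=33 Dunmere=31 Ironridge=36 → close Dunmere (overflow 24)
  31÷2 = 15 each, +1 to first 1
Round 6: Briarlake=49 Ironridge=51 → close Ironridge (overflow 37)
  51÷1 = 51 each, +1 to first 0

Closure order: Cedarfen, Juniper, Elkhorn, Hollowpine, Dunmere, Ironridge
Last habitat: Briarlake with 100 animals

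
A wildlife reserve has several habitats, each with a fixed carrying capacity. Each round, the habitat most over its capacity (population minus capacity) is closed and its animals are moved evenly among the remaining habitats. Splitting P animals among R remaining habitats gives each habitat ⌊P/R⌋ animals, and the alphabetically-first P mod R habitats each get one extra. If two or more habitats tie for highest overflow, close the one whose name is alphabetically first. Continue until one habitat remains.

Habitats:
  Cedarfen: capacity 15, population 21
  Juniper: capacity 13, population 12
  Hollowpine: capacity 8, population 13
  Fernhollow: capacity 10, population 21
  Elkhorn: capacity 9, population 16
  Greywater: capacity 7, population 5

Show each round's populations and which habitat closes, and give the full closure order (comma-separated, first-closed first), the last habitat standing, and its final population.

Closure order: Fernhollow, Cedarfen, Elkhorn, Hollowpine, Greywater
Last habitat: Juniper with 88 animals

Round 1: Cedarfen=21 Elkhorn=16 Fernhollow=21 Greywater=5 Hollowpine=13 Juniper=12 → close Fernhollow (overflow 11)
  21÷5 = 4 each, +1 to first 1
Round 2: Cedarfen=26 Elkhorn=20 Greywater=9 Hollowpine=17 Juniper=16 → close Cedarfen (overflow 11)
  26÷4 = 6 each, +1 to first 2
Round 3: Elkhorn=27 Greywater=16 Hollowpine=23 Juniper=22 → close Elkhorn (overflow 18)
  27÷3 = 9 each, +1 to first 0
Round 4: Greywater=25 Hollowpine=32 Juniper=31 → close Hollowpine (overflow 24)
  32÷2 = 16 each, +1 to first 0
Round 5: Greywater=41 Juniper=47 → close Greywater (overflow 34)
  41÷1 = 41 each, +1 to first 0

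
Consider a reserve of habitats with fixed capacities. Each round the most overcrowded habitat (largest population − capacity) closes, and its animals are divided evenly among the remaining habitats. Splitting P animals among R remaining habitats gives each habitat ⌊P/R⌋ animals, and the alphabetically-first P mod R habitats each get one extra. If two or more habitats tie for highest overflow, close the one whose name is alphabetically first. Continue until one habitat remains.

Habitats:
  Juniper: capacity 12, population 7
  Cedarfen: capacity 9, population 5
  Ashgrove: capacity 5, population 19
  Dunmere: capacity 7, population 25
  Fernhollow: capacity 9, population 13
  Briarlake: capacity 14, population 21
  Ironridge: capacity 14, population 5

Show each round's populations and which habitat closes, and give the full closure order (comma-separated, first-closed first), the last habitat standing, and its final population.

Closure order: Dunmere, Ashgrove, Briarlake, Fernhollow, Cedarfen, Juniper
Last habitat: Ironridge with 95 animals

Round 1: Ashgrove=19 Briarlake=21 Cedarfen=5 Dunmere=25 Fernhollow=13 Ironridge=5 Juniper=7 → close Dunmere (overflow 18)
  25÷6 = 4 each, +1 to first 1
Round 2: Ashgrove=24 Briarlake=25 Cedarfen=9 Fernhollow=17 Ironridge=9 Juniper=11 → close Ashgrove (overflow 19)
  24÷5 = 4 each, +1 to first 4
Round 3: Briarlake=30 Cedarfen=14 Fernhollow=22 Ironridge=14 Juniper=15 → close Briarlake (overflow 16)
  30÷4 = 7 each, +1 to first 2
Round 4: Cedarfen=22 Fernhollow=30 Ironridge=21 Juniper=22 → close Fernhollow (overflow 21)
  30÷3 = 10 each, +1 to first 0
Round 5: Cedarfen=32 Ironridge=31 Juniper=32 → close Cedarfen (overflow 23)
  32÷2 = 16 each, +1 to first 0
Round 6: Ironridge=47 Juniper=48 → close Juniper (overflow 36)
  48÷1 = 48 each, +1 to first 0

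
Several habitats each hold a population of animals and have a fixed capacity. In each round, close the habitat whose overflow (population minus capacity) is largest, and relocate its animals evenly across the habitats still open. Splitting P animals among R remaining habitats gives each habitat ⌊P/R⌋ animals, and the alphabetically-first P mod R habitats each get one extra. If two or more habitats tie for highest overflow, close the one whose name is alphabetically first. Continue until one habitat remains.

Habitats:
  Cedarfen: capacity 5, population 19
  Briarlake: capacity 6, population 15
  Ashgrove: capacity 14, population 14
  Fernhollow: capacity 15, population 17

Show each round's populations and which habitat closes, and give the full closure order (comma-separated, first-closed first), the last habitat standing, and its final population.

Round 1: Ashgrove=14 Briarlake=15 Cedarfen=19 Fernhollow=17 → close Cedarfen (overflow 14)
  19÷3 = 6 each, +1 to first 1
Round 2: Ashgrove=21 Briarlake=21 Fernhollow=23 → close Briarlake (overflow 15)
  21÷2 = 10 each, +1 to first 1
Round 3: Ashgrove=32 Fernhollow=33 → close Ashgrove (overflow 18)
  32÷1 = 32 each, +1 to first 0

Closure order: Cedarfen, Briarlake, Ashgrove
Last habitat: Fernhollow with 65 animals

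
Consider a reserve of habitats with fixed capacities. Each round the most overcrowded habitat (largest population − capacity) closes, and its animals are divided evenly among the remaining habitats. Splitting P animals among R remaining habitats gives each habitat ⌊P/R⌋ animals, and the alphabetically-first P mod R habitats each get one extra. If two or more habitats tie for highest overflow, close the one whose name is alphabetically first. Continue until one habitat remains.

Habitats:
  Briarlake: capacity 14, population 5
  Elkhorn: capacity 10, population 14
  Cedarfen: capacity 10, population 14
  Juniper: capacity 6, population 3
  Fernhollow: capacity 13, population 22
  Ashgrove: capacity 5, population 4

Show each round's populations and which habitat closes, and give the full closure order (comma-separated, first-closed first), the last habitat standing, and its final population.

Round 1: Ashgrove=4 Briarlake=5 Cedarfen=14 Elkhorn=14 Fernhollow=22 Juniper=3 → close Fernhollow (overflow 9)
  22÷5 = 4 each, +1 to first 2
Round 2: Ashgrove=9 Briarlake=10 Cedarfen=18 Elkhorn=18 Juniper=7 → close Cedarfen (overflow 8)
  18÷4 = 4 each, +1 to first 2
Round 3: Ashgrove=14 Briarlake=15 Elkhorn=22 Juniper=11 → close Elkhorn (overflow 12)
  22÷3 = 7 each, +1 to first 1
Round 4: Ashgrove=22 Briarlake=22 Juniper=18 → close Ashgrove (overflow 17)
  22÷2 = 11 each, +1 to first 0
Round 5: Briarlake=33 Juniper=29 → close Juniper (overflow 23)
  29÷1 = 29 each, +1 to first 0

Closure order: Fernhollow, Cedarfen, Elkhorn, Ashgrove, Juniper
Last habitat: Briarlake with 62 animals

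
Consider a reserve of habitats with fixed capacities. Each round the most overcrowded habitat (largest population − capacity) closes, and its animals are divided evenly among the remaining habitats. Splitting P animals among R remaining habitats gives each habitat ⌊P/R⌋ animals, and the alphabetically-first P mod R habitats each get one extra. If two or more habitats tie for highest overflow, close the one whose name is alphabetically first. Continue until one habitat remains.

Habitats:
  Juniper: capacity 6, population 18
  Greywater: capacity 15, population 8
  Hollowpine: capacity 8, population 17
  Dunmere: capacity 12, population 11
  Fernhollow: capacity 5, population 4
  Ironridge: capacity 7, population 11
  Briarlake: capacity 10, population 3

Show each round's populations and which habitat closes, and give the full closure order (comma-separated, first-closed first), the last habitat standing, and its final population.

Closure order: Juniper, Hollowpine, Ironridge, Dunmere, Fernhollow, Briarlake
Last habitat: Greywater with 72 animals

Round 1: Briarlake=3 Dunmere=11 Fernhollow=4 Greywater=8 Hollowpine=17 Ironridge=11 Juniper=18 → close Juniper (overflow 12)
  18÷6 = 3 each, +1 to first 0
Round 2: Briarlake=6 Dunmere=14 Fernhollow=7 Greywater=11 Hollowpine=20 Ironridge=14 → close Hollowpine (overflow 12)
  20÷5 = 4 each, +1 to first 0
Round 3: Briarlake=10 Dunmere=18 Fernhollow=11 Greywater=15 Ironridge=18 → close Ironridge (overflow 11)
  18÷4 = 4 each, +1 to first 2
Round 4: Briarlake=15 Dunmere=23 Fernhollow=15 Greywater=19 → close Dunmere (overflow 11)
  23÷3 = 7 each, +1 to first 2
Round 5: Briarlake=23 Fernhollow=23 Greywater=26 → close Fernhollow (overflow 18)
  23÷2 = 11 each, +1 to first 1
Round 6: Briarlake=35 Greywater=37 → close Briarlake (overflow 25)
  35÷1 = 35 each, +1 to first 0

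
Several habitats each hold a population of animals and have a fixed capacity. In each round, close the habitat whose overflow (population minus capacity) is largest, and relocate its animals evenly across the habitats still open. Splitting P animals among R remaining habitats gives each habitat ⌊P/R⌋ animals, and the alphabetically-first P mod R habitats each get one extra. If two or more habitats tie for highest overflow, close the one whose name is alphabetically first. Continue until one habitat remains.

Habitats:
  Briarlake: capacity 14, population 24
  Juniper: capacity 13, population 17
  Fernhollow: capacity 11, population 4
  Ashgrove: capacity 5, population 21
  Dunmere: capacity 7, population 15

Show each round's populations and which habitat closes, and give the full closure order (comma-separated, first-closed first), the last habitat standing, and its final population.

Round 1: Ashgrove=21 Briarlake=24 Dunmere=15 Fernhollow=4 Juniper=17 → close Ashgrove (overflow 16)
  21÷4 = 5 each, +1 to first 1
Round 2: Briarlake=30 Dunmere=20 Fernhollow=9 Juniper=22 → close Briarlake (overflow 16)
  30÷3 = 10 each, +1 to first 0
Round 3: Dunmere=30 Fernhollow=19 Juniper=32 → close Dunmere (overflow 23)
  30÷2 = 15 each, +1 to first 0
Round 4: Fernhollow=34 Juniper=47 → close Juniper (overflow 34)
  47÷1 = 47 each, +1 to first 0

Closure order: Ashgrove, Briarlake, Dunmere, Juniper
Last habitat: Fernhollow with 81 animals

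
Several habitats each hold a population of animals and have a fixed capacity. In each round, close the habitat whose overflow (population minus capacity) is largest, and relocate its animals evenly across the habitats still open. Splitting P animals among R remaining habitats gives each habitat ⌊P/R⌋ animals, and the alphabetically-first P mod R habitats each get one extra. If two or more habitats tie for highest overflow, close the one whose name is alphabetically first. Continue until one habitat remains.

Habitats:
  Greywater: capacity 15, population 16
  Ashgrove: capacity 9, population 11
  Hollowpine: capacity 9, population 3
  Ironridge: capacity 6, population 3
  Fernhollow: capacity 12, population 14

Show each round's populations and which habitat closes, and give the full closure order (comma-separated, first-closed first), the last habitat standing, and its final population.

Closure order: Ashgrove, Fernhollow, Greywater, Hollowpine
Last habitat: Ironridge with 47 animals

Round 1: Ashgrove=11 Fernhollow=14 Greywater=16 Hollowpine=3 Ironridge=3 → close Ashgrove (overflow 2)
  11÷4 = 2 each, +1 to first 3
Round 2: Fernhollow=17 Greywater=19 Hollowpine=6 Ironridge=5 → close Fernhollow (overflow 5)
  17÷3 = 5 each, +1 to first 2
Round 3: Greywater=25 Hollowpine=12 Ironridge=10 → close Greywater (overflow 10)
  25÷2 = 12 each, +1 to first 1
Round 4: Hollowpine=25 Ironridge=22 → close Hollowpine (overflow 16)
  25÷1 = 25 each, +1 to first 0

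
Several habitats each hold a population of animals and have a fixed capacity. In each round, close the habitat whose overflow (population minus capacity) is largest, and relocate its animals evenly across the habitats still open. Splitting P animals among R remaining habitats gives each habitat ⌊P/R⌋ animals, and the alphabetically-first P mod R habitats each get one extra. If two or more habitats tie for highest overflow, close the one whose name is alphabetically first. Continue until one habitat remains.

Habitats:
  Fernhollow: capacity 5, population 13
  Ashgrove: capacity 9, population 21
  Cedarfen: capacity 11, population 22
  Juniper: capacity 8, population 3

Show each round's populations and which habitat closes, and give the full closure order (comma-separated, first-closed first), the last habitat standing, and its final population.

Round 1: Ashgrove=21 Cedarfen=22 Fernhollow=13 Juniper=3 → close Ashgrove (overflow 12)
  21÷3 = 7 each, +1 to first 0
Round 2: Cedarfen=29 Fernhollow=20 Juniper=10 → close Cedarfen (overflow 18)
  29÷2 = 14 each, +1 to first 1
Round 3: Fernhollow=35 Juniper=24 → close Fernhollow (overflow 30)
  35÷1 = 35 each, +1 to first 0

Closure order: Ashgrove, Cedarfen, Fernhollow
Last habitat: Juniper with 59 animals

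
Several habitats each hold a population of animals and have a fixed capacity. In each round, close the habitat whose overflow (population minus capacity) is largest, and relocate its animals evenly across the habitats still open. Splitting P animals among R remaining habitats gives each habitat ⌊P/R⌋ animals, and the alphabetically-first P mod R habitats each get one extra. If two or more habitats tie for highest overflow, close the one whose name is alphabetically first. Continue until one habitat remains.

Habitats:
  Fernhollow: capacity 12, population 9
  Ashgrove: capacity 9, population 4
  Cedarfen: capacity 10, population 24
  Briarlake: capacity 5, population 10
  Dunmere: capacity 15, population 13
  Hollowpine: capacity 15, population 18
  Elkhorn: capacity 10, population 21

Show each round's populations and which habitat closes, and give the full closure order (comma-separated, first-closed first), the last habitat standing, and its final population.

Round 1: Ashgrove=4 Briarlake=10 Cedarfen=24 Dunmere=13 Elkhorn=21 Fernhollow=9 Hollowpine=18 → close Cedarfen (overflow 14)
  24÷6 = 4 each, +1 to first 0
Round 2: Ashgrove=8 Briarlake=14 Dunmere=17 Elkhorn=25 Fernhollow=13 Hollowpine=22 → close Elkhorn (overflow 15)
  25÷5 = 5 each, +1 to first 0
Round 3: Ashgrove=13 Briarlake=19 Dunmere=22 Fernhollow=18 Hollowpine=27 → close Briarlake (overflow 14)
  19÷4 = 4 each, +1 to first 3
Round 4: Ashgrove=18 Dunmere=27 Fernhollow=23 Hollowpine=31 → close Hollowpine (overflow 16)
  31÷3 = 10 each, +1 to first 1
Round 5: Ashgrove=29 Dunmere=37 Fernhollow=33 → close Dunmere (overflow 22)
  37÷2 = 18 each, +1 to first 1
Round 6: Ashgrove=48 Fernhollow=51 → close Ashgrove (overflow 39)
  48÷1 = 48 each, +1 to first 0

Closure order: Cedarfen, Elkhorn, Briarlake, Hollowpine, Dunmere, Ashgrove
Last habitat: Fernhollow with 99 animals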